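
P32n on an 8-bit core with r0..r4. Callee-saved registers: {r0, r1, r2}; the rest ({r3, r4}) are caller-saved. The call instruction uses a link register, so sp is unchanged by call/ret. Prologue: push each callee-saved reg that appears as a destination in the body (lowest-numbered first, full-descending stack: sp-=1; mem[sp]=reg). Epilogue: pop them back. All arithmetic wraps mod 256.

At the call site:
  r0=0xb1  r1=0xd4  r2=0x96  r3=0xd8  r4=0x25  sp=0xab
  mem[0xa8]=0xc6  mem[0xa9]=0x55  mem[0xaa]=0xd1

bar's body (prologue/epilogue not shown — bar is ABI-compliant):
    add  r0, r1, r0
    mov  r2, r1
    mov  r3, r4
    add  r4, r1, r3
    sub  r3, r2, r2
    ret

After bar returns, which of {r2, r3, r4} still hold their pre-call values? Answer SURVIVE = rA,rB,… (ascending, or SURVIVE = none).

prologue: push r0 → mem[0xaa]=0xb1, sp=0xaa
prologue: push r2 → mem[0xa9]=0x96, sp=0xa9
body[0] add  r0, r1, r0 → r0=0x85
body[1] mov  r2, r1 → r2=0xd4
body[2] mov  r3, r4 → r3=0x25
body[3] add  r4, r1, r3 → r4=0xf9
body[4] sub  r3, r2, r2 → r3=0x00
epilogue: pop r2=0x96, sp=0xaa
epilogue: pop r0=0xb1, sp=0xab
r2: callee-saved, written=True
r3: caller-saved, written=True
r4: caller-saved, written=True

SURVIVE = r2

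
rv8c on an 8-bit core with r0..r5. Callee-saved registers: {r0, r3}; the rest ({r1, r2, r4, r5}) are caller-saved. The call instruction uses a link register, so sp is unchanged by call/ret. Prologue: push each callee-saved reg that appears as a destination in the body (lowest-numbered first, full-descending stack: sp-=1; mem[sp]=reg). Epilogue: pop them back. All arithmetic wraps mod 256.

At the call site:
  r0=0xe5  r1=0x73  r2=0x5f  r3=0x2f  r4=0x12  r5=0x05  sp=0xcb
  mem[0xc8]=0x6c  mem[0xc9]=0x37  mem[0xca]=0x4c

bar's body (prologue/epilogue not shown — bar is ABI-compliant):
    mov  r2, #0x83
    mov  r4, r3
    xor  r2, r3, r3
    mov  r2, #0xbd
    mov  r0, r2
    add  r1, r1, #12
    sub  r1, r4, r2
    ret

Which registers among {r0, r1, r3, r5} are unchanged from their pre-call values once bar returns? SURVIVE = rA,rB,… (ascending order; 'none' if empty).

SURVIVE = r0,r3,r5

prologue: push r0 → mem[0xca]=0xe5, sp=0xca
body[0] mov  r2, #0x83 → r2=0x83
body[1] mov  r4, r3 → r4=0x2f
body[2] xor  r2, r3, r3 → r2=0x00
body[3] mov  r2, #0xbd → r2=0xbd
body[4] mov  r0, r2 → r0=0xbd
body[5] add  r1, r1, #12 → r1=0x7f
body[6] sub  r1, r4, r2 → r1=0x72
epilogue: pop r0=0xe5, sp=0xcb
r0: callee-saved, written=True
r1: caller-saved, written=True
r3: callee-saved, written=False
r5: caller-saved, written=False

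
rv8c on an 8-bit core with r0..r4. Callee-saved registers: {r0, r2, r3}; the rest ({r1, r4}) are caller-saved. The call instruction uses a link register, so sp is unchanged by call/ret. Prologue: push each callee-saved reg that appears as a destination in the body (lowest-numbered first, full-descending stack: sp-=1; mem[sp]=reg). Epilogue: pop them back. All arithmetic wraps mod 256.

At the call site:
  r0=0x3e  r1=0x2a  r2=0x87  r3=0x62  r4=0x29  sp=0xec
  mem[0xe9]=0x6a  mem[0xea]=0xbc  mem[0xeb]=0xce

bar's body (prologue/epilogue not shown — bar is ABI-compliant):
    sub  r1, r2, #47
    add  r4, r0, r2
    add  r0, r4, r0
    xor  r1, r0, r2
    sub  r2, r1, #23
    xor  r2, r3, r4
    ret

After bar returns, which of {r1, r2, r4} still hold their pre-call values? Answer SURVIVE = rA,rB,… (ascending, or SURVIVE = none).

SURVIVE = r2

prologue: push r0 → mem[0xeb]=0x3e, sp=0xeb
prologue: push r2 → mem[0xea]=0x87, sp=0xea
body[0] sub  r1, r2, #47 → r1=0x58
body[1] add  r4, r0, r2 → r4=0xc5
body[2] add  r0, r4, r0 → r0=0x03
body[3] xor  r1, r0, r2 → r1=0x84
body[4] sub  r2, r1, #23 → r2=0x6d
body[5] xor  r2, r3, r4 → r2=0xa7
epilogue: pop r2=0x87, sp=0xeb
epilogue: pop r0=0x3e, sp=0xec
r1: caller-saved, written=True
r2: callee-saved, written=True
r4: caller-saved, written=True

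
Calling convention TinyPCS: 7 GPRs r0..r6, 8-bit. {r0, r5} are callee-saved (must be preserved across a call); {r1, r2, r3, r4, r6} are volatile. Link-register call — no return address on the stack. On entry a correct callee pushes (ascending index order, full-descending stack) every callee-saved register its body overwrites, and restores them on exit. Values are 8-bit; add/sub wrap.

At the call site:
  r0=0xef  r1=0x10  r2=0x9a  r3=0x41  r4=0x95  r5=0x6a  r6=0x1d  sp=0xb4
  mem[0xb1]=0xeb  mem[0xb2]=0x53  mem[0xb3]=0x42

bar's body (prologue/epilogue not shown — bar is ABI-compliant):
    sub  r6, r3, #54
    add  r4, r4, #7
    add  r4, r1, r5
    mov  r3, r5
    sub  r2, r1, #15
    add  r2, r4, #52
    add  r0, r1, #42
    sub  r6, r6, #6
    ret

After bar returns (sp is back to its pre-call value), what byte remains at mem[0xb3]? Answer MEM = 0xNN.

MEM = 0xef

prologue: push r0 → mem[0xb3]=0xef, sp=0xb3
body[0] sub  r6, r3, #54 → r6=0x0b
body[1] add  r4, r4, #7 → r4=0x9c
body[2] add  r4, r1, r5 → r4=0x7a
body[3] mov  r3, r5 → r3=0x6a
body[4] sub  r2, r1, #15 → r2=0x01
body[5] add  r2, r4, #52 → r2=0xae
body[6] add  r0, r1, #42 → r0=0x3a
body[7] sub  r6, r6, #6 → r6=0x05
epilogue: pop r0=0xef, sp=0xb4
prologue pushed ['r0'] at ['0xb3']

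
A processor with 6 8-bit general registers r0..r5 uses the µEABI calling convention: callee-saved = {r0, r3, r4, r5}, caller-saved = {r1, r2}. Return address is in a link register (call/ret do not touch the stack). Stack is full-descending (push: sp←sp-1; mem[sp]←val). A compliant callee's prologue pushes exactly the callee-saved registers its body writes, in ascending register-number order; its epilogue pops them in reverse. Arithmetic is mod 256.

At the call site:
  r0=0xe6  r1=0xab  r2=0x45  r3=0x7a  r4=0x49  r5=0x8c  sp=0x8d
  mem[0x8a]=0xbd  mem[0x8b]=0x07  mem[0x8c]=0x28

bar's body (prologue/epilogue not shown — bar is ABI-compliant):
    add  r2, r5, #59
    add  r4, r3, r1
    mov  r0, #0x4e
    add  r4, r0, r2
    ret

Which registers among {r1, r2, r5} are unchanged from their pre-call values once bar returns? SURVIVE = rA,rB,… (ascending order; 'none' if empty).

prologue: push r0 -> mem[0x8c]=0xe6, sp=0x8c
prologue: push r4 -> mem[0x8b]=0x49, sp=0x8b
body[0] add  r2, r5, #59 -> r2=0xc7
body[1] add  r4, r3, r1 -> r4=0x25
body[2] mov  r0, #0x4e -> r0=0x4e
body[3] add  r4, r0, r2 -> r4=0x15
epilogue: pop r4=0x49, sp=0x8c
epilogue: pop r0=0xe6, sp=0x8d
r1: caller-saved, written=False
r2: caller-saved, written=True
r5: callee-saved, written=False

SURVIVE = r1,r5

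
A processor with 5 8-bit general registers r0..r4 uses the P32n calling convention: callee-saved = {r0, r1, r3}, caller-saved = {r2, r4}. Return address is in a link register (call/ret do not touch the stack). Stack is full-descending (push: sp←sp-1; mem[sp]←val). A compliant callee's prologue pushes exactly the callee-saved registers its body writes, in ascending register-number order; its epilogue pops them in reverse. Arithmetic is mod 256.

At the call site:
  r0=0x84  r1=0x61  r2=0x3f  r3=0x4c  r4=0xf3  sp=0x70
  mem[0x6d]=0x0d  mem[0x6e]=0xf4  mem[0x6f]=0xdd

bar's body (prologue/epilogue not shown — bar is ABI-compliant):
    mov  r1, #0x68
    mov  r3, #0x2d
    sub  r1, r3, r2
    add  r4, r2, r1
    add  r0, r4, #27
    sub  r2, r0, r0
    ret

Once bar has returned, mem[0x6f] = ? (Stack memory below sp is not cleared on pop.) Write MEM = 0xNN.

MEM = 0x84

prologue: push r0 → mem[0x6f]=0x84, sp=0x6f
prologue: push r1 → mem[0x6e]=0x61, sp=0x6e
prologue: push r3 → mem[0x6d]=0x4c, sp=0x6d
body[0] mov  r1, #0x68 → r1=0x68
body[1] mov  r3, #0x2d → r3=0x2d
body[2] sub  r1, r3, r2 → r1=0xee
body[3] add  r4, r2, r1 → r4=0x2d
body[4] add  r0, r4, #27 → r0=0x48
body[5] sub  r2, r0, r0 → r2=0x00
epilogue: pop r3=0x4c, sp=0x6e
epilogue: pop r1=0x61, sp=0x6f
epilogue: pop r0=0x84, sp=0x70
prologue pushed ['r0', 'r1', 'r3'] at ['0x6f', '0x6e', '0x6d']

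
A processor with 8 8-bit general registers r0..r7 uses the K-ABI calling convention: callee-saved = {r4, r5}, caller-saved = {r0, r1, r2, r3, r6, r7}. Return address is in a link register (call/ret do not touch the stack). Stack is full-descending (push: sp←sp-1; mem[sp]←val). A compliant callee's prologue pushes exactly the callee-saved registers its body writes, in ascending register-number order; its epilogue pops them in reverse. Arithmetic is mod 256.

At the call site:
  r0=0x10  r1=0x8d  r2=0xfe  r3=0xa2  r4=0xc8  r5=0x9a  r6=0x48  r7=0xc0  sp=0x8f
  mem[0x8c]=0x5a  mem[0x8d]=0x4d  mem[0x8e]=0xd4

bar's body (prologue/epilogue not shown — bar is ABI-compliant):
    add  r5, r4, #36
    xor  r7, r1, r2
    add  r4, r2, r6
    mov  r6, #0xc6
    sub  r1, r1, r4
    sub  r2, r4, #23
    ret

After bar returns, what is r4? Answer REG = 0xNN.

prologue: push r4 → mem[0x8e]=0xc8, sp=0x8e
prologue: push r5 → mem[0x8d]=0x9a, sp=0x8d
body[0] add  r5, r4, #36 → r5=0xec
body[1] xor  r7, r1, r2 → r7=0x73
body[2] add  r4, r2, r6 → r4=0x46
body[3] mov  r6, #0xc6 → r6=0xc6
body[4] sub  r1, r1, r4 → r1=0x47
body[5] sub  r2, r4, #23 → r2=0x2f
epilogue: pop r5=0x9a, sp=0x8e
epilogue: pop r4=0xc8, sp=0x8f
r4 is callee-saved → restored

REG = 0xc8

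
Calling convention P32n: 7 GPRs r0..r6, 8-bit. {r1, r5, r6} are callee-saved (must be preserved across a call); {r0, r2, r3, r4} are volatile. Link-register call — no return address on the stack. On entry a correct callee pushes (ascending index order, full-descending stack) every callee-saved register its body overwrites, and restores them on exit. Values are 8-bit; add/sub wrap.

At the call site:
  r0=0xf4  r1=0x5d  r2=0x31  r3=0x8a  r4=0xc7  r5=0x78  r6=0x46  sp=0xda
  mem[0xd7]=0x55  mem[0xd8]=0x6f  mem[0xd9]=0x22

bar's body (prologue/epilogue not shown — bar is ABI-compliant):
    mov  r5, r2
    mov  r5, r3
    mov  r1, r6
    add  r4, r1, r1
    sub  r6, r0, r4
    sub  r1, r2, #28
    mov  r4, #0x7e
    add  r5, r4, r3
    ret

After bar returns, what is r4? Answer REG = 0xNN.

prologue: push r1 → mem[0xd9]=0x5d, sp=0xd9
prologue: push r5 → mem[0xd8]=0x78, sp=0xd8
prologue: push r6 → mem[0xd7]=0x46, sp=0xd7
body[0] mov  r5, r2 → r5=0x31
body[1] mov  r5, r3 → r5=0x8a
body[2] mov  r1, r6 → r1=0x46
body[3] add  r4, r1, r1 → r4=0x8c
body[4] sub  r6, r0, r4 → r6=0x68
body[5] sub  r1, r2, #28 → r1=0x15
body[6] mov  r4, #0x7e → r4=0x7e
body[7] add  r5, r4, r3 → r5=0x08
epilogue: pop r6=0x46, sp=0xd8
epilogue: pop r5=0x78, sp=0xd9
epilogue: pop r1=0x5d, sp=0xda
r4 is caller-saved → body value

REG = 0x7e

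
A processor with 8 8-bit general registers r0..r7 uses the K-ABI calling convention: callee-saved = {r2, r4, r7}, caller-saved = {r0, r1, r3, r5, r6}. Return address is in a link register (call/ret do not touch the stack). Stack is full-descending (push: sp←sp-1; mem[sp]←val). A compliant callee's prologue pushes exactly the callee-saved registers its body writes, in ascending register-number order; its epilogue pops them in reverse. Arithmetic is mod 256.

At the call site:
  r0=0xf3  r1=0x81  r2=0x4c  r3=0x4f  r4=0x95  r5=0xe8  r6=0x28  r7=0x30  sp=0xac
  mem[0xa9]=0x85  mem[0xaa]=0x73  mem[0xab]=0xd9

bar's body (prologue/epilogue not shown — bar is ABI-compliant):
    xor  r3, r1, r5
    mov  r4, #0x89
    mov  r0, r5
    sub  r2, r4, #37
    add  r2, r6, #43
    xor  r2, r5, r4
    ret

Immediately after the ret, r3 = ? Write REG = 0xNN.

REG = 0x69

prologue: push r2 -> mem[0xab]=0x4c, sp=0xab
prologue: push r4 -> mem[0xaa]=0x95, sp=0xaa
body[0] xor  r3, r1, r5 -> r3=0x69
body[1] mov  r4, #0x89 -> r4=0x89
body[2] mov  r0, r5 -> r0=0xe8
body[3] sub  r2, r4, #37 -> r2=0x64
body[4] add  r2, r6, #43 -> r2=0x53
body[5] xor  r2, r5, r4 -> r2=0x61
epilogue: pop r4=0x95, sp=0xab
epilogue: pop r2=0x4c, sp=0xac
r3 is caller-saved -> body value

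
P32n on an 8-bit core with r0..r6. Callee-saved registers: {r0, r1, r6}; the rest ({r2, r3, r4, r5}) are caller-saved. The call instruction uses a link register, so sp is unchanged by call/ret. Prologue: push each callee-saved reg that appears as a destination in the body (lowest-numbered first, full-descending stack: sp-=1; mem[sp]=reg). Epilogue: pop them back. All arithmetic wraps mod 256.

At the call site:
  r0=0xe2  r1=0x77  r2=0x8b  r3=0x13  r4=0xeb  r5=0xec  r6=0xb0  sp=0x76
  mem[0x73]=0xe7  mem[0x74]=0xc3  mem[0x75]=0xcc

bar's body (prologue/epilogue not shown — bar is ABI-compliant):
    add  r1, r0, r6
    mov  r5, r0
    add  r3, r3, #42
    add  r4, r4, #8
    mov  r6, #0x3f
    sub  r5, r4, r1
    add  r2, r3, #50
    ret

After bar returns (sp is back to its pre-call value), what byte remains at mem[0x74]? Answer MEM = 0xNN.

prologue: push r1 → mem[0x75]=0x77, sp=0x75
prologue: push r6 → mem[0x74]=0xb0, sp=0x74
body[0] add  r1, r0, r6 → r1=0x92
body[1] mov  r5, r0 → r5=0xe2
body[2] add  r3, r3, #42 → r3=0x3d
body[3] add  r4, r4, #8 → r4=0xf3
body[4] mov  r6, #0x3f → r6=0x3f
body[5] sub  r5, r4, r1 → r5=0x61
body[6] add  r2, r3, #50 → r2=0x6f
epilogue: pop r6=0xb0, sp=0x75
epilogue: pop r1=0x77, sp=0x76
prologue pushed ['r1', 'r6'] at ['0x75', '0x74']

MEM = 0xb0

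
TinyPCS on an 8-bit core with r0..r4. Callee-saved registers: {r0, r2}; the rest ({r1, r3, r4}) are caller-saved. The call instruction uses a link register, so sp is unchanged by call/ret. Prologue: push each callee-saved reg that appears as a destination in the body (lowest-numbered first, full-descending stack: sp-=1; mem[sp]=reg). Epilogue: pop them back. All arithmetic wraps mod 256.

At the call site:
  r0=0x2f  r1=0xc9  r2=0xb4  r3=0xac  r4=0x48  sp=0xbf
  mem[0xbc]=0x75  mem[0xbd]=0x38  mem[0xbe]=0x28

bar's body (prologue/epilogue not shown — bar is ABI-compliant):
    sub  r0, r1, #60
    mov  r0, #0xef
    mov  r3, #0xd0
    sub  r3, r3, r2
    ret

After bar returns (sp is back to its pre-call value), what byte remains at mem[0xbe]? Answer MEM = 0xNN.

prologue: push r0 -> mem[0xbe]=0x2f, sp=0xbe
body[0] sub  r0, r1, #60 -> r0=0x8d
body[1] mov  r0, #0xef -> r0=0xef
body[2] mov  r3, #0xd0 -> r3=0xd0
body[3] sub  r3, r3, r2 -> r3=0x1c
epilogue: pop r0=0x2f, sp=0xbf
prologue pushed ['r0'] at ['0xbe']

MEM = 0x2f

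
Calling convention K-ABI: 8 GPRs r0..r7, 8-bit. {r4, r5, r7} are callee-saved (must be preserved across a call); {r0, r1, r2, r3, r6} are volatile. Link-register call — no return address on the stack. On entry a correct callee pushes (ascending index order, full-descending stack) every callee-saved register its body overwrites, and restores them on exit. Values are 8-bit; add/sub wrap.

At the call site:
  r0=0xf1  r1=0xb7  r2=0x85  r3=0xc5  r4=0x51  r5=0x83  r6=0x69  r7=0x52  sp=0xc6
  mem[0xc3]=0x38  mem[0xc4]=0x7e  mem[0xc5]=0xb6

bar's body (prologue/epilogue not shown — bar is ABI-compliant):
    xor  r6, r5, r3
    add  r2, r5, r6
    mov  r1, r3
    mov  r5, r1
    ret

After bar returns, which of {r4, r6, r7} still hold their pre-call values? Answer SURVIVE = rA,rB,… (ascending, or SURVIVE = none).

prologue: push r5 → mem[0xc5]=0x83, sp=0xc5
body[0] xor  r6, r5, r3 → r6=0x46
body[1] add  r2, r5, r6 → r2=0xc9
body[2] mov  r1, r3 → r1=0xc5
body[3] mov  r5, r1 → r5=0xc5
epilogue: pop r5=0x83, sp=0xc6
r4: callee-saved, written=False
r6: caller-saved, written=True
r7: callee-saved, written=False

SURVIVE = r4,r7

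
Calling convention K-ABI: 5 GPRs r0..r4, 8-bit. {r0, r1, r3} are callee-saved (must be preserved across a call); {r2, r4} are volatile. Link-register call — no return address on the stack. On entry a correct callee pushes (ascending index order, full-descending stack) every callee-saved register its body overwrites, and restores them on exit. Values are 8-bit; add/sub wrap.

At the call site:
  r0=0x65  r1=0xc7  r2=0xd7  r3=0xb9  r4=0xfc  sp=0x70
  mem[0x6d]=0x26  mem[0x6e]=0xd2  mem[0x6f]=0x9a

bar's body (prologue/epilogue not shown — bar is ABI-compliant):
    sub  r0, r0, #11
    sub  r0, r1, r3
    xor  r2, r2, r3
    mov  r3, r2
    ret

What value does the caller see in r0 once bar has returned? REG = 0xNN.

REG = 0x65

prologue: push r0 -> mem[0x6f]=0x65, sp=0x6f
prologue: push r3 -> mem[0x6e]=0xb9, sp=0x6e
body[0] sub  r0, r0, #11 -> r0=0x5a
body[1] sub  r0, r1, r3 -> r0=0x0e
body[2] xor  r2, r2, r3 -> r2=0x6e
body[3] mov  r3, r2 -> r3=0x6e
epilogue: pop r3=0xb9, sp=0x6f
epilogue: pop r0=0x65, sp=0x70
r0 is callee-saved -> restored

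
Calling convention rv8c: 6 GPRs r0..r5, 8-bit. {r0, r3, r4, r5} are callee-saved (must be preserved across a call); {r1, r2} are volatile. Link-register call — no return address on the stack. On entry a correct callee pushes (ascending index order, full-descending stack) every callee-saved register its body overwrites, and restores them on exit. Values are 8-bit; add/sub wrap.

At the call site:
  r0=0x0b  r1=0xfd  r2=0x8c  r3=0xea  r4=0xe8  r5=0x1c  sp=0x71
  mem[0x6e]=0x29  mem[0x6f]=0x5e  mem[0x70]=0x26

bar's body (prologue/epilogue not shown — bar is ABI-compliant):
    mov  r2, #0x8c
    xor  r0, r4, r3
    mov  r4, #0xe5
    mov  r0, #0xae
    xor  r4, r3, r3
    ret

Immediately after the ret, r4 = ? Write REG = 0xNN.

prologue: push r0 -> mem[0x70]=0x0b, sp=0x70
prologue: push r4 -> mem[0x6f]=0xe8, sp=0x6f
body[0] mov  r2, #0x8c -> r2=0x8c
body[1] xor  r0, r4, r3 -> r0=0x02
body[2] mov  r4, #0xe5 -> r4=0xe5
body[3] mov  r0, #0xae -> r0=0xae
body[4] xor  r4, r3, r3 -> r4=0x00
epilogue: pop r4=0xe8, sp=0x70
epilogue: pop r0=0x0b, sp=0x71
r4 is callee-saved -> restored

REG = 0xe8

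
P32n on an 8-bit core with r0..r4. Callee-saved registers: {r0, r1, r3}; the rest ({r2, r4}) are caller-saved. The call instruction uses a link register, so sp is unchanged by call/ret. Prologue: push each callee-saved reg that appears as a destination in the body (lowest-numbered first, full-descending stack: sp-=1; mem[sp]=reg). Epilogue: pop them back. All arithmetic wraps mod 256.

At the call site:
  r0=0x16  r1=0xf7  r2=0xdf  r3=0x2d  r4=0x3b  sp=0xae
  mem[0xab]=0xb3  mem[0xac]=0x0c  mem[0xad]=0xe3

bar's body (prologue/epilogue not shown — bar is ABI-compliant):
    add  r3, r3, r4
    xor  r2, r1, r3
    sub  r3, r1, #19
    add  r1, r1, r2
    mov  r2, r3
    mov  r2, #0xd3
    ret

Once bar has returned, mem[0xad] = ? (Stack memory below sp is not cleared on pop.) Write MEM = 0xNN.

prologue: push r1 -> mem[0xad]=0xf7, sp=0xad
prologue: push r3 -> mem[0xac]=0x2d, sp=0xac
body[0] add  r3, r3, r4 -> r3=0x68
body[1] xor  r2, r1, r3 -> r2=0x9f
body[2] sub  r3, r1, #19 -> r3=0xe4
body[3] add  r1, r1, r2 -> r1=0x96
body[4] mov  r2, r3 -> r2=0xe4
body[5] mov  r2, #0xd3 -> r2=0xd3
epilogue: pop r3=0x2d, sp=0xad
epilogue: pop r1=0xf7, sp=0xae
prologue pushed ['r1', 'r3'] at ['0xad', '0xac']

MEM = 0xf7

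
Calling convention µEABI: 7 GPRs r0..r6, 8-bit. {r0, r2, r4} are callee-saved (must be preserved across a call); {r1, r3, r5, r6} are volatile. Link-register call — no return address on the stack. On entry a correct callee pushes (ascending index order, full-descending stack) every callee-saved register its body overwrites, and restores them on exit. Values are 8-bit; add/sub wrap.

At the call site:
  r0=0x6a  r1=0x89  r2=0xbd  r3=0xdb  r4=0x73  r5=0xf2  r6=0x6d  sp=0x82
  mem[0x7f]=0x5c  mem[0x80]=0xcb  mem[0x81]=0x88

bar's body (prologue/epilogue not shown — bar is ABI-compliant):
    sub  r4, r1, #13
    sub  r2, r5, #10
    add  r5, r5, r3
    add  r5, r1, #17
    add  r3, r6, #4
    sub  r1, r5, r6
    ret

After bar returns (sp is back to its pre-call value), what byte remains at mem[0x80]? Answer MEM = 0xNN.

prologue: push r2 → mem[0x81]=0xbd, sp=0x81
prologue: push r4 → mem[0x80]=0x73, sp=0x80
body[0] sub  r4, r1, #13 → r4=0x7c
body[1] sub  r2, r5, #10 → r2=0xe8
body[2] add  r5, r5, r3 → r5=0xcd
body[3] add  r5, r1, #17 → r5=0x9a
body[4] add  r3, r6, #4 → r3=0x71
body[5] sub  r1, r5, r6 → r1=0x2d
epilogue: pop r4=0x73, sp=0x81
epilogue: pop r2=0xbd, sp=0x82
prologue pushed ['r2', 'r4'] at ['0x81', '0x80']

MEM = 0x73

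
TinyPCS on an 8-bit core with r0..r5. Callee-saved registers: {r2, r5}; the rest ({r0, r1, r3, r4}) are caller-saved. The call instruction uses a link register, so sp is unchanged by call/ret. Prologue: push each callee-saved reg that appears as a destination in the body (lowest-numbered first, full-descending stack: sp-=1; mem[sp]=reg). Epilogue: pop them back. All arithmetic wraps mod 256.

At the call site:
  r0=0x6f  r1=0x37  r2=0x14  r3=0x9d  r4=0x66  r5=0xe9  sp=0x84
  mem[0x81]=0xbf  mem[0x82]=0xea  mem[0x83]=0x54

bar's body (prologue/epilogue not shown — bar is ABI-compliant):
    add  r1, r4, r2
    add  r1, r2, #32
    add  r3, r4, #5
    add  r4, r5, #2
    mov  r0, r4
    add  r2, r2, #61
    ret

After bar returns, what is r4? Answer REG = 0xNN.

REG = 0xeb

prologue: push r2 → mem[0x83]=0x14, sp=0x83
body[0] add  r1, r4, r2 → r1=0x7a
body[1] add  r1, r2, #32 → r1=0x34
body[2] add  r3, r4, #5 → r3=0x6b
body[3] add  r4, r5, #2 → r4=0xeb
body[4] mov  r0, r4 → r0=0xeb
body[5] add  r2, r2, #61 → r2=0x51
epilogue: pop r2=0x14, sp=0x84
r4 is caller-saved → body value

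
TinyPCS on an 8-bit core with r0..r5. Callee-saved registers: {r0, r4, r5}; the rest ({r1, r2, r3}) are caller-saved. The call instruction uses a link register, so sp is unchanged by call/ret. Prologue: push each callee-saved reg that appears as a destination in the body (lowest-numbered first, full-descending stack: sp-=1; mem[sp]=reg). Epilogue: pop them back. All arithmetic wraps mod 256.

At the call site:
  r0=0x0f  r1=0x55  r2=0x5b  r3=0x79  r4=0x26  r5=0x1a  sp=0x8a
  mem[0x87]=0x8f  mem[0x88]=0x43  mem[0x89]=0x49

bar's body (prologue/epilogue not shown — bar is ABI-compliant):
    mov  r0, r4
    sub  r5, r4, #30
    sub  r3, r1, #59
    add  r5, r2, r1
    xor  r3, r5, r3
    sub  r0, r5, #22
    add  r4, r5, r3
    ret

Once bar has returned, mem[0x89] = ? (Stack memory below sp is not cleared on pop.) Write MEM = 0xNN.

MEM = 0x0f

prologue: push r0 -> mem[0x89]=0x0f, sp=0x89
prologue: push r4 -> mem[0x88]=0x26, sp=0x88
prologue: push r5 -> mem[0x87]=0x1a, sp=0x87
body[0] mov  r0, r4 -> r0=0x26
body[1] sub  r5, r4, #30 -> r5=0x08
body[2] sub  r3, r1, #59 -> r3=0x1a
body[3] add  r5, r2, r1 -> r5=0xb0
body[4] xor  r3, r5, r3 -> r3=0xaa
body[5] sub  r0, r5, #22 -> r0=0x9a
body[6] add  r4, r5, r3 -> r4=0x5a
epilogue: pop r5=0x1a, sp=0x88
epilogue: pop r4=0x26, sp=0x89
epilogue: pop r0=0x0f, sp=0x8a
prologue pushed ['r0', 'r4', 'r5'] at ['0x89', '0x88', '0x87']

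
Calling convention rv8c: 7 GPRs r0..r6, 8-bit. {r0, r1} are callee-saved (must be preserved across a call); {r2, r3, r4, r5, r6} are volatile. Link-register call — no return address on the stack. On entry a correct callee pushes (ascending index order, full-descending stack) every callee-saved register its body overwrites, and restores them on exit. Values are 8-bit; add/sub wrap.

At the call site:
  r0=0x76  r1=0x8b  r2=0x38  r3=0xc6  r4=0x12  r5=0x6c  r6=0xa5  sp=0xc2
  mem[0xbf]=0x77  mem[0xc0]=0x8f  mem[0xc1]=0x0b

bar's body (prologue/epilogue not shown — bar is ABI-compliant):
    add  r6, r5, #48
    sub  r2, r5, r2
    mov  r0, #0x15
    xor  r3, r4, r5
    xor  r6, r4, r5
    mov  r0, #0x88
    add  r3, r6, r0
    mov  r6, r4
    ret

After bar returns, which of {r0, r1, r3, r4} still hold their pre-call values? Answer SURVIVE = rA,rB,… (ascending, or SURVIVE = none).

prologue: push r0 → mem[0xc1]=0x76, sp=0xc1
body[0] add  r6, r5, #48 → r6=0x9c
body[1] sub  r2, r5, r2 → r2=0x34
body[2] mov  r0, #0x15 → r0=0x15
body[3] xor  r3, r4, r5 → r3=0x7e
body[4] xor  r6, r4, r5 → r6=0x7e
body[5] mov  r0, #0x88 → r0=0x88
body[6] add  r3, r6, r0 → r3=0x06
body[7] mov  r6, r4 → r6=0x12
epilogue: pop r0=0x76, sp=0xc2
r0: callee-saved, written=True
r1: callee-saved, written=False
r3: caller-saved, written=True
r4: caller-saved, written=False

SURVIVE = r0,r1,r4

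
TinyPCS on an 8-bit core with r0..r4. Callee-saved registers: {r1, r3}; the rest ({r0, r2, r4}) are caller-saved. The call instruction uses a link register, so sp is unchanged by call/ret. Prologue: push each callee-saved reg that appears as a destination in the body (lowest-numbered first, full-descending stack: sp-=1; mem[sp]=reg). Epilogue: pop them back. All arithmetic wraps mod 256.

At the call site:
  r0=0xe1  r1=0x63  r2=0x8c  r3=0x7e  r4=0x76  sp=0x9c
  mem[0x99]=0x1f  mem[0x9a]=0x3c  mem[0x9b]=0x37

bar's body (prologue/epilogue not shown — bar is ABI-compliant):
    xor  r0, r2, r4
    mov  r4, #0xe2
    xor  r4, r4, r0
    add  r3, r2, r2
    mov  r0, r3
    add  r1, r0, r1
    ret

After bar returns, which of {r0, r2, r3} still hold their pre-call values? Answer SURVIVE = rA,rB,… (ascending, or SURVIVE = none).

SURVIVE = r2,r3

prologue: push r1 → mem[0x9b]=0x63, sp=0x9b
prologue: push r3 → mem[0x9a]=0x7e, sp=0x9a
body[0] xor  r0, r2, r4 → r0=0xfa
body[1] mov  r4, #0xe2 → r4=0xe2
body[2] xor  r4, r4, r0 → r4=0x18
body[3] add  r3, r2, r2 → r3=0x18
body[4] mov  r0, r3 → r0=0x18
body[5] add  r1, r0, r1 → r1=0x7b
epilogue: pop r3=0x7e, sp=0x9b
epilogue: pop r1=0x63, sp=0x9c
r0: caller-saved, written=True
r2: caller-saved, written=False
r3: callee-saved, written=True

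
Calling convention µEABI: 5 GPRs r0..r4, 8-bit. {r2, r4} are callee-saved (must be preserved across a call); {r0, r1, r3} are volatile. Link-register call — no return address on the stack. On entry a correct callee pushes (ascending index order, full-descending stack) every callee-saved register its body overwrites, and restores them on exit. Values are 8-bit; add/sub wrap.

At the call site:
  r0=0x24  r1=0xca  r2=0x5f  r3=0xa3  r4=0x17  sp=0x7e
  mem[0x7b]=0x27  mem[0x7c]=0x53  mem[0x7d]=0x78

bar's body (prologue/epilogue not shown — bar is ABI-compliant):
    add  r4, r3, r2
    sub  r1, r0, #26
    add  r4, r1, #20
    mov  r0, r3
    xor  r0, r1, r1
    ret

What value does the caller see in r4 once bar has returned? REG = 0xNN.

REG = 0x17

prologue: push r4 → mem[0x7d]=0x17, sp=0x7d
body[0] add  r4, r3, r2 → r4=0x02
body[1] sub  r1, r0, #26 → r1=0x0a
body[2] add  r4, r1, #20 → r4=0x1e
body[3] mov  r0, r3 → r0=0xa3
body[4] xor  r0, r1, r1 → r0=0x00
epilogue: pop r4=0x17, sp=0x7e
r4 is callee-saved → restored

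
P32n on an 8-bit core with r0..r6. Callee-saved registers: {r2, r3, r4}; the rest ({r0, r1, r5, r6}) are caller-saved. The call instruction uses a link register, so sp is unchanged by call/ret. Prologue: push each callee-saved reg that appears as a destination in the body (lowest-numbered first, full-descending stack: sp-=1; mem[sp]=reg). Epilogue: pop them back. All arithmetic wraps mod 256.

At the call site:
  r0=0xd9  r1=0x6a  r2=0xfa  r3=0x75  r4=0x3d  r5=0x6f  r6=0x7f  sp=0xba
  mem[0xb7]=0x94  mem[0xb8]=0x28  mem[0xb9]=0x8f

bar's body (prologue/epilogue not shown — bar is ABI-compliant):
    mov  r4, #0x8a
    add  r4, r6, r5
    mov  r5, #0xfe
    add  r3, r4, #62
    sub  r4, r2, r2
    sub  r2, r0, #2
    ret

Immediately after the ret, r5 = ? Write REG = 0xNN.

REG = 0xfe

prologue: push r2 -> mem[0xb9]=0xfa, sp=0xb9
prologue: push r3 -> mem[0xb8]=0x75, sp=0xb8
prologue: push r4 -> mem[0xb7]=0x3d, sp=0xb7
body[0] mov  r4, #0x8a -> r4=0x8a
body[1] add  r4, r6, r5 -> r4=0xee
body[2] mov  r5, #0xfe -> r5=0xfe
body[3] add  r3, r4, #62 -> r3=0x2c
body[4] sub  r4, r2, r2 -> r4=0x00
body[5] sub  r2, r0, #2 -> r2=0xd7
epilogue: pop r4=0x3d, sp=0xb8
epilogue: pop r3=0x75, sp=0xb9
epilogue: pop r2=0xfa, sp=0xba
r5 is caller-saved -> body value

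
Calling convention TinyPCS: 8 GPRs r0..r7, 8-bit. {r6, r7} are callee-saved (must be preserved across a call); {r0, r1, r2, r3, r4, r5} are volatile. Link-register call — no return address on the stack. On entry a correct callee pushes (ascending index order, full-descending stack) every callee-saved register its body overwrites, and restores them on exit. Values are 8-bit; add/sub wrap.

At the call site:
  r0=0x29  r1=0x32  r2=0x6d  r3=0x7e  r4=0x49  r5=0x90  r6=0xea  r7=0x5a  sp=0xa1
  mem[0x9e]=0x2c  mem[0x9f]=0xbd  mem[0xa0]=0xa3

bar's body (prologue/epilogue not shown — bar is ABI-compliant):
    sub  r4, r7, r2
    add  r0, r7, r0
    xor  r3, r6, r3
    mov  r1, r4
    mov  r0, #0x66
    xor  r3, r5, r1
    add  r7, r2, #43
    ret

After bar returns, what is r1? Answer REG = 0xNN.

prologue: push r7 → mem[0xa0]=0x5a, sp=0xa0
body[0] sub  r4, r7, r2 → r4=0xed
body[1] add  r0, r7, r0 → r0=0x83
body[2] xor  r3, r6, r3 → r3=0x94
body[3] mov  r1, r4 → r1=0xed
body[4] mov  r0, #0x66 → r0=0x66
body[5] xor  r3, r5, r1 → r3=0x7d
body[6] add  r7, r2, #43 → r7=0x98
epilogue: pop r7=0x5a, sp=0xa1
r1 is caller-saved → body value

REG = 0xed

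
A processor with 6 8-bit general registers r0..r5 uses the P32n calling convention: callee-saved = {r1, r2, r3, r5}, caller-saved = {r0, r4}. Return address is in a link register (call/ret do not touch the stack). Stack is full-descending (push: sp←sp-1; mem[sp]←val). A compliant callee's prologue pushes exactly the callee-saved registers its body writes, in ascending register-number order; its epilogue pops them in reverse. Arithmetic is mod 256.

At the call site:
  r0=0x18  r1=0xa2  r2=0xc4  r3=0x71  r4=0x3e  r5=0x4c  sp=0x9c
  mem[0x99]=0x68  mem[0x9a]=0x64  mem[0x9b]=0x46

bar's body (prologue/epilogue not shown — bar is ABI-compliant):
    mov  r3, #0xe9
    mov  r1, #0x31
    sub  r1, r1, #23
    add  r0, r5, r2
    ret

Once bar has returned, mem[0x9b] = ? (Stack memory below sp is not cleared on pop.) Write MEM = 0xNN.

MEM = 0xa2

prologue: push r1 → mem[0x9b]=0xa2, sp=0x9b
prologue: push r3 → mem[0x9a]=0x71, sp=0x9a
body[0] mov  r3, #0xe9 → r3=0xe9
body[1] mov  r1, #0x31 → r1=0x31
body[2] sub  r1, r1, #23 → r1=0x1a
body[3] add  r0, r5, r2 → r0=0x10
epilogue: pop r3=0x71, sp=0x9b
epilogue: pop r1=0xa2, sp=0x9c
prologue pushed ['r1', 'r3'] at ['0x9b', '0x9a']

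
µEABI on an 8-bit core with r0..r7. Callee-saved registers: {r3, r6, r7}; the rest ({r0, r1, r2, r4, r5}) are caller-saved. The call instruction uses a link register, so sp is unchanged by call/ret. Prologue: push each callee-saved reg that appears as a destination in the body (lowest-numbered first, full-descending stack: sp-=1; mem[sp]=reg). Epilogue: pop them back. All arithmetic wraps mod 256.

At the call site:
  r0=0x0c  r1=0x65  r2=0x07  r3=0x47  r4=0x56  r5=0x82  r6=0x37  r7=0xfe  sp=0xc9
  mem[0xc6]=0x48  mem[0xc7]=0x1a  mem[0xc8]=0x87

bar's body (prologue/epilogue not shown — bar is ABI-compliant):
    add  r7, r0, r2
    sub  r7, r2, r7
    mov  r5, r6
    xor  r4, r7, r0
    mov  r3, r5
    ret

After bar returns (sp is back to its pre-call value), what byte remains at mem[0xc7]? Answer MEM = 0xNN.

MEM = 0xfe

prologue: push r3 → mem[0xc8]=0x47, sp=0xc8
prologue: push r7 → mem[0xc7]=0xfe, sp=0xc7
body[0] add  r7, r0, r2 → r7=0x13
body[1] sub  r7, r2, r7 → r7=0xf4
body[2] mov  r5, r6 → r5=0x37
body[3] xor  r4, r7, r0 → r4=0xf8
body[4] mov  r3, r5 → r3=0x37
epilogue: pop r7=0xfe, sp=0xc8
epilogue: pop r3=0x47, sp=0xc9
prologue pushed ['r3', 'r7'] at ['0xc8', '0xc7']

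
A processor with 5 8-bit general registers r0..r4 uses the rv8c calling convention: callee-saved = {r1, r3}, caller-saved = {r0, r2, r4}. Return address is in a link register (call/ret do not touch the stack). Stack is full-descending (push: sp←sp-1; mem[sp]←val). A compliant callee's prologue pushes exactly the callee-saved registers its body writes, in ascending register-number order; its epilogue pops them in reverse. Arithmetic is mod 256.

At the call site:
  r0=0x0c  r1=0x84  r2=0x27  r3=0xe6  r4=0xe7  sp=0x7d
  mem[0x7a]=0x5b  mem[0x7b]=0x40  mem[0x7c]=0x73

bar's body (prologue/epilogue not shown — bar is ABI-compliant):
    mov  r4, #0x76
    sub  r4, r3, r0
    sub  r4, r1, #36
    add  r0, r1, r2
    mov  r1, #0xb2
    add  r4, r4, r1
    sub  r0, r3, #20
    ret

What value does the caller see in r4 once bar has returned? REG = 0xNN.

prologue: push r1 → mem[0x7c]=0x84, sp=0x7c
body[0] mov  r4, #0x76 → r4=0x76
body[1] sub  r4, r3, r0 → r4=0xda
body[2] sub  r4, r1, #36 → r4=0x60
body[3] add  r0, r1, r2 → r0=0xab
body[4] mov  r1, #0xb2 → r1=0xb2
body[5] add  r4, r4, r1 → r4=0x12
body[6] sub  r0, r3, #20 → r0=0xd2
epilogue: pop r1=0x84, sp=0x7d
r4 is caller-saved → body value

REG = 0x12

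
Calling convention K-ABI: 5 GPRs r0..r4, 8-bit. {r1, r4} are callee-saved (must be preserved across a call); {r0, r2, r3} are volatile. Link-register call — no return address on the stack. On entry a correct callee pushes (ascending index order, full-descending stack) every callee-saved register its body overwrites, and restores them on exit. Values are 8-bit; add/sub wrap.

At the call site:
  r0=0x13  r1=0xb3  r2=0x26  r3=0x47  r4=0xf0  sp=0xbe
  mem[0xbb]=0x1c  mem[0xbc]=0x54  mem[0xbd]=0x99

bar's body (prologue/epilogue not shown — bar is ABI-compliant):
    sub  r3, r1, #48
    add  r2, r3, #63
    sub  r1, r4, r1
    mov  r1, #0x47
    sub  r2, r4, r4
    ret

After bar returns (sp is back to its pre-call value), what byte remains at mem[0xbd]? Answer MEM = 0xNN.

MEM = 0xb3

prologue: push r1 → mem[0xbd]=0xb3, sp=0xbd
body[0] sub  r3, r1, #48 → r3=0x83
body[1] add  r2, r3, #63 → r2=0xc2
body[2] sub  r1, r4, r1 → r1=0x3d
body[3] mov  r1, #0x47 → r1=0x47
body[4] sub  r2, r4, r4 → r2=0x00
epilogue: pop r1=0xb3, sp=0xbe
prologue pushed ['r1'] at ['0xbd']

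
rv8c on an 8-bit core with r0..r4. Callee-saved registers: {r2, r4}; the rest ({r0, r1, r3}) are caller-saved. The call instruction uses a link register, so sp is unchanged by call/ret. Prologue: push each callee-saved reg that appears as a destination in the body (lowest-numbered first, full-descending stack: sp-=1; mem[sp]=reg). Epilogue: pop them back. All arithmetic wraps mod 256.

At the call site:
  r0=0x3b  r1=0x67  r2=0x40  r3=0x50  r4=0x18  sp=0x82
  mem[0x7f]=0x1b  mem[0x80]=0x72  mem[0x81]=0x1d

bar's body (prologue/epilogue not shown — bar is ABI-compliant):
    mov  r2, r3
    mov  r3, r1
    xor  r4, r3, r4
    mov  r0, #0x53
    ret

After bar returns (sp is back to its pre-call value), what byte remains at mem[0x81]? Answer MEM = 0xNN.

MEM = 0x40

prologue: push r2 → mem[0x81]=0x40, sp=0x81
prologue: push r4 → mem[0x80]=0x18, sp=0x80
body[0] mov  r2, r3 → r2=0x50
body[1] mov  r3, r1 → r3=0x67
body[2] xor  r4, r3, r4 → r4=0x7f
body[3] mov  r0, #0x53 → r0=0x53
epilogue: pop r4=0x18, sp=0x81
epilogue: pop r2=0x40, sp=0x82
prologue pushed ['r2', 'r4'] at ['0x81', '0x80']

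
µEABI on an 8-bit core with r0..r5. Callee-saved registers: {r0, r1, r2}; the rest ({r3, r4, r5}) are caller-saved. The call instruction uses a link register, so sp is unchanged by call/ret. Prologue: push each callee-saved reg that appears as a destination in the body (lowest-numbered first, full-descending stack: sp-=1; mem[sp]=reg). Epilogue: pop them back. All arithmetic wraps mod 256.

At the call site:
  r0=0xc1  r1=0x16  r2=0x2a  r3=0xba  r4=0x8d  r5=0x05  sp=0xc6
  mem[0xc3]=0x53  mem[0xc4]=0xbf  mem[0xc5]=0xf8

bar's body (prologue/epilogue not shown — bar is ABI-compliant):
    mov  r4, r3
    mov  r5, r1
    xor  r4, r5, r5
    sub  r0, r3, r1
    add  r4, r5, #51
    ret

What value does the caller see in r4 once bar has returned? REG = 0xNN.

prologue: push r0 → mem[0xc5]=0xc1, sp=0xc5
body[0] mov  r4, r3 → r4=0xba
body[1] mov  r5, r1 → r5=0x16
body[2] xor  r4, r5, r5 → r4=0x00
body[3] sub  r0, r3, r1 → r0=0xa4
body[4] add  r4, r5, #51 → r4=0x49
epilogue: pop r0=0xc1, sp=0xc6
r4 is caller-saved → body value

REG = 0x49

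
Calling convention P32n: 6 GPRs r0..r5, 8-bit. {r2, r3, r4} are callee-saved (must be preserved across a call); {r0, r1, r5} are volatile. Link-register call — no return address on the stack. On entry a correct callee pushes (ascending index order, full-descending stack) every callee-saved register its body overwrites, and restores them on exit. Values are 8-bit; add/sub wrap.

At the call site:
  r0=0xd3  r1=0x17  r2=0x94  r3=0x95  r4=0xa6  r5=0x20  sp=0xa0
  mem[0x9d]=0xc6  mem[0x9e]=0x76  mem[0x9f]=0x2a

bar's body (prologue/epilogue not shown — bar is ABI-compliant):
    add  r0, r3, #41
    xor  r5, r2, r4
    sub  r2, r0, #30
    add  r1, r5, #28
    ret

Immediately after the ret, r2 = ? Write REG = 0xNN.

prologue: push r2 → mem[0x9f]=0x94, sp=0x9f
body[0] add  r0, r3, #41 → r0=0xbe
body[1] xor  r5, r2, r4 → r5=0x32
body[2] sub  r2, r0, #30 → r2=0xa0
body[3] add  r1, r5, #28 → r1=0x4e
epilogue: pop r2=0x94, sp=0xa0
r2 is callee-saved → restored

REG = 0x94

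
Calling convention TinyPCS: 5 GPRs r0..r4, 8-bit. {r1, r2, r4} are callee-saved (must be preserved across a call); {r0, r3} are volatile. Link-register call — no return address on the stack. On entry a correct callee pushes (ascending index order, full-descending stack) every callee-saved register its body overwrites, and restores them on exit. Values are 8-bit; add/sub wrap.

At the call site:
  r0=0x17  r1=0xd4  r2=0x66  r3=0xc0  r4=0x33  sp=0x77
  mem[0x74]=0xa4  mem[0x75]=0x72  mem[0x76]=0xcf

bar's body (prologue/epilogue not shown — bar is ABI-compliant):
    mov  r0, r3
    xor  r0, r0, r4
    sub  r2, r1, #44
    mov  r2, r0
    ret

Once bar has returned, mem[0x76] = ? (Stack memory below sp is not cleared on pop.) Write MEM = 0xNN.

prologue: push r2 → mem[0x76]=0x66, sp=0x76
body[0] mov  r0, r3 → r0=0xc0
body[1] xor  r0, r0, r4 → r0=0xf3
body[2] sub  r2, r1, #44 → r2=0xa8
body[3] mov  r2, r0 → r2=0xf3
epilogue: pop r2=0x66, sp=0x77
prologue pushed ['r2'] at ['0x76']

MEM = 0x66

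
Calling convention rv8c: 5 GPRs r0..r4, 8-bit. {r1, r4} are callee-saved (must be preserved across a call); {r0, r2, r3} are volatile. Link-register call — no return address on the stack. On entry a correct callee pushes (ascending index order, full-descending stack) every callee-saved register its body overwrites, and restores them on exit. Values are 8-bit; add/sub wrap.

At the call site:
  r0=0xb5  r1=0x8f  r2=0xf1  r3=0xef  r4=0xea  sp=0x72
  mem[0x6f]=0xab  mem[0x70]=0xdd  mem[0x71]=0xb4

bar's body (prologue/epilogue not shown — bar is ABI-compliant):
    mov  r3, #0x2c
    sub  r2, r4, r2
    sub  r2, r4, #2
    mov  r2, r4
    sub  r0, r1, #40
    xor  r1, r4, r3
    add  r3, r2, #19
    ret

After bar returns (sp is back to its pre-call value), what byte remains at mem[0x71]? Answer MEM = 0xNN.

MEM = 0x8f

prologue: push r1 -> mem[0x71]=0x8f, sp=0x71
body[0] mov  r3, #0x2c -> r3=0x2c
body[1] sub  r2, r4, r2 -> r2=0xf9
body[2] sub  r2, r4, #2 -> r2=0xe8
body[3] mov  r2, r4 -> r2=0xea
body[4] sub  r0, r1, #40 -> r0=0x67
body[5] xor  r1, r4, r3 -> r1=0xc6
body[6] add  r3, r2, #19 -> r3=0xfd
epilogue: pop r1=0x8f, sp=0x72
prologue pushed ['r1'] at ['0x71']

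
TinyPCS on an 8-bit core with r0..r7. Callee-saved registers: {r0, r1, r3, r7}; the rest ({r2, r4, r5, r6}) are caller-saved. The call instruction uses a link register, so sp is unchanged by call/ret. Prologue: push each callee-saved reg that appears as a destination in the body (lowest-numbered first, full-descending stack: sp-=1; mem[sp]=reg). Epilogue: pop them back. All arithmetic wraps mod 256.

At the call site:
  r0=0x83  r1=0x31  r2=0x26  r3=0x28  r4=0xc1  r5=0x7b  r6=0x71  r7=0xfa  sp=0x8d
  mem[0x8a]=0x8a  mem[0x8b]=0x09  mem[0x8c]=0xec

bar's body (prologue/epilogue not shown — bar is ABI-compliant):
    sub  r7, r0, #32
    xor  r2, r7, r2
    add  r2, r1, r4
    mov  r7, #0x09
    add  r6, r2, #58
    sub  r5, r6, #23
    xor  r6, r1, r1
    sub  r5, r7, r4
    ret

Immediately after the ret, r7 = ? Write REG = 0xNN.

REG = 0xfa

prologue: push r7 → mem[0x8c]=0xfa, sp=0x8c
body[0] sub  r7, r0, #32 → r7=0x63
body[1] xor  r2, r7, r2 → r2=0x45
body[2] add  r2, r1, r4 → r2=0xf2
body[3] mov  r7, #0x09 → r7=0x09
body[4] add  r6, r2, #58 → r6=0x2c
body[5] sub  r5, r6, #23 → r5=0x15
body[6] xor  r6, r1, r1 → r6=0x00
body[7] sub  r5, r7, r4 → r5=0x48
epilogue: pop r7=0xfa, sp=0x8d
r7 is callee-saved → restored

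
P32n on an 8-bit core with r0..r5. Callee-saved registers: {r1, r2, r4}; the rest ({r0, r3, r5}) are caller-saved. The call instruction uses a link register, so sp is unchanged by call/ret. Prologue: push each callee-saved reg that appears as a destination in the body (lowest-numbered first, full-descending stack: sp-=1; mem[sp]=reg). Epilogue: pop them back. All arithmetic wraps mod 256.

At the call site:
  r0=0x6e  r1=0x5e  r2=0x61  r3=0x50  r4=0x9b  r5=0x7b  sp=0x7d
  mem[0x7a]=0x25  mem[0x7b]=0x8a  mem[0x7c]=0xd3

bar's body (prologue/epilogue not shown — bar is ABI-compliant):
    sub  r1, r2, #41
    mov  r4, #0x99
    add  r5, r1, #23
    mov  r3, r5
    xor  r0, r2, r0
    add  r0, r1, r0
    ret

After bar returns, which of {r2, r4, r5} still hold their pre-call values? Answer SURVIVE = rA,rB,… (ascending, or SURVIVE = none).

SURVIVE = r2,r4

prologue: push r1 → mem[0x7c]=0x5e, sp=0x7c
prologue: push r4 → mem[0x7b]=0x9b, sp=0x7b
body[0] sub  r1, r2, #41 → r1=0x38
body[1] mov  r4, #0x99 → r4=0x99
body[2] add  r5, r1, #23 → r5=0x4f
body[3] mov  r3, r5 → r3=0x4f
body[4] xor  r0, r2, r0 → r0=0x0f
body[5] add  r0, r1, r0 → r0=0x47
epilogue: pop r4=0x9b, sp=0x7c
epilogue: pop r1=0x5e, sp=0x7d
r2: callee-saved, written=False
r4: callee-saved, written=True
r5: caller-saved, written=True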